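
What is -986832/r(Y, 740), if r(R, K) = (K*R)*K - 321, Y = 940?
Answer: -986832/514743679 ≈ -0.0019171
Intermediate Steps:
r(R, K) = -321 + R*K² (r(R, K) = R*K² - 321 = -321 + R*K²)
-986832/r(Y, 740) = -986832/(-321 + 940*740²) = -986832/(-321 + 940*547600) = -986832/(-321 + 514744000) = -986832/514743679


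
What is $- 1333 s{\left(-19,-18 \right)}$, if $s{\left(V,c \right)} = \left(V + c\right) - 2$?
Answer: $51987$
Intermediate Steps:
$s{\left(V,c \right)} = -2 + V + c$
$- 1333 s{\left(-19,-18 \right)} = - 1333 \left(-2 - 19 - 18\right) = \left(-1333\right) \left(-39\right) = 51987$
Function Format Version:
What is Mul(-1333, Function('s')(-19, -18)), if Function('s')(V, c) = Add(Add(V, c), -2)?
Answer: 51987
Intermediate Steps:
Function('s')(V, c) = Add(-2, V, c)
Mul(-1333, Function('s')(-19, -18)) = Mul(-1333, Add(-2, -19, -18)) = Mul(-1333, -39) = 51987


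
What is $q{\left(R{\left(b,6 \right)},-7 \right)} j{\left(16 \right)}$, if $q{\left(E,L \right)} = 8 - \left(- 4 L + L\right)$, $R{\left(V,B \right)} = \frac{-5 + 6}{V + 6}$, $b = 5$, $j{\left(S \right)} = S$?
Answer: $-208$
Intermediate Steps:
$R{\left(V,B \right)} = \frac{1}{6 + V}$ ($R{\left(V,B \right)} = 1 \frac{1}{6 + V} = \frac{1}{6 + V}$)
$q{\left(E,L \right)} = 8 + 3 L$ ($q{\left(E,L \right)} = 8 - - 3 L = 8 + 3 L$)
$q{\left(R{\left(b,6 \right)},-7 \right)} j{\left(16 \right)} = \left(8 + 3 \left(-7\right)\right) 16 = \left(8 - 21\right) 16 = \left(-13\right) 16 = -208$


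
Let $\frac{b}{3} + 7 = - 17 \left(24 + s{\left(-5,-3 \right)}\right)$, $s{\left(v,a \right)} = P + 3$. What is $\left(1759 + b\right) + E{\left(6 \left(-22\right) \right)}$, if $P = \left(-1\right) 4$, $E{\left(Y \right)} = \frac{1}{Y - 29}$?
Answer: $\frac{90964}{161} \approx 564.99$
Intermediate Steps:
$E{\left(Y \right)} = \frac{1}{-29 + Y}$
$P = -4$
$s{\left(v,a \right)} = -1$ ($s{\left(v,a \right)} = -4 + 3 = -1$)
$b = -1194$ ($b = -21 + 3 \left(- 17 \left(24 - 1\right)\right) = -21 + 3 \left(\left(-17\right) 23\right) = -21 + 3 \left(-391\right) = -21 - 1173 = -1194$)
$\left(1759 + b\right) + E{\left(6 \left(-22\right) \right)} = \left(1759 - 1194\right) + \frac{1}{-29 + 6 \left(-22\right)} = 565 + \frac{1}{-29 - 132} = 565 + \frac{1}{-161} = 565 - \frac{1}{161} = \frac{90964}{161}$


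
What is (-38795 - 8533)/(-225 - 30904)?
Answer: 47328/31129 ≈ 1.5204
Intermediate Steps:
(-38795 - 8533)/(-225 - 30904) = -47328/(-31129) = -47328*(-1/31129) = 47328/31129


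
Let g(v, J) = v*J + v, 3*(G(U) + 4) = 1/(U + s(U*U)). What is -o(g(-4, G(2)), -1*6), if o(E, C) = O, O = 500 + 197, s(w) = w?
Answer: -697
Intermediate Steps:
G(U) = -4 + 1/(3*(U + U²)) (G(U) = -4 + 1/(3*(U + U*U)) = -4 + 1/(3*(U + U²)))
g(v, J) = v + J*v (g(v, J) = J*v + v = v + J*v)
O = 697
o(E, C) = 697
-o(g(-4, G(2)), -1*6) = -1*697 = -697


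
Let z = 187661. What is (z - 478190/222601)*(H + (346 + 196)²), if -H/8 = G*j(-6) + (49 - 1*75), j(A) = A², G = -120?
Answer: 13723783028861772/222601 ≈ 6.1652e+10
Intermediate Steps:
H = 34768 (H = -8*(-120*(-6)² + (49 - 1*75)) = -8*(-120*36 + (49 - 75)) = -8*(-4320 - 26) = -8*(-4346) = 34768)
(z - 478190/222601)*(H + (346 + 196)²) = (187661 - 478190/222601)*(34768 + (346 + 196)²) = (187661 - 478190*1/222601)*(34768 + 542²) = (187661 - 478190/222601)*(34768 + 293764) = (41773048071/222601)*328532 = 13723783028861772/222601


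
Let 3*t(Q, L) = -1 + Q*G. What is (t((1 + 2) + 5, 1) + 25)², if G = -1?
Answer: 484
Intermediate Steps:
t(Q, L) = -⅓ - Q/3 (t(Q, L) = (-1 + Q*(-1))/3 = (-1 - Q)/3 = -⅓ - Q/3)
(t((1 + 2) + 5, 1) + 25)² = ((-⅓ - ((1 + 2) + 5)/3) + 25)² = ((-⅓ - (3 + 5)/3) + 25)² = ((-⅓ - ⅓*8) + 25)² = ((-⅓ - 8/3) + 25)² = (-3 + 25)² = 22² = 484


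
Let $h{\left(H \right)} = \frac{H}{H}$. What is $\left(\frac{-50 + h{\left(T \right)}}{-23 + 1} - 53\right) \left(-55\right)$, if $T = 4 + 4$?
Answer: $\frac{5585}{2} \approx 2792.5$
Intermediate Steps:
$T = 8$
$h{\left(H \right)} = 1$
$\left(\frac{-50 + h{\left(T \right)}}{-23 + 1} - 53\right) \left(-55\right) = \left(\frac{-50 + 1}{-23 + 1} - 53\right) \left(-55\right) = \left(- \frac{49}{-22} - 53\right) \left(-55\right) = \left(\left(-49\right) \left(- \frac{1}{22}\right) - 53\right) \left(-55\right) = \left(\frac{49}{22} - 53\right) \left(-55\right) = \left(- \frac{1117}{22}\right) \left(-55\right) = \frac{5585}{2}$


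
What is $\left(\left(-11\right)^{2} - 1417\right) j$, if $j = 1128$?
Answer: $-1461888$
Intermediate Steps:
$\left(\left(-11\right)^{2} - 1417\right) j = \left(\left(-11\right)^{2} - 1417\right) 1128 = \left(121 - 1417\right) 1128 = \left(-1296\right) 1128 = -1461888$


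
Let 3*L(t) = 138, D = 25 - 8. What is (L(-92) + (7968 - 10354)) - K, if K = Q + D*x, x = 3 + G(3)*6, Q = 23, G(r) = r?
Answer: -2720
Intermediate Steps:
D = 17
L(t) = 46 (L(t) = (⅓)*138 = 46)
x = 21 (x = 3 + 3*6 = 3 + 18 = 21)
K = 380 (K = 23 + 17*21 = 23 + 357 = 380)
(L(-92) + (7968 - 10354)) - K = (46 + (7968 - 10354)) - 1*380 = (46 - 2386) - 380 = -2340 - 380 = -2720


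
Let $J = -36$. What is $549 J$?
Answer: $-19764$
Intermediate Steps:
$549 J = 549 \left(-36\right) = -19764$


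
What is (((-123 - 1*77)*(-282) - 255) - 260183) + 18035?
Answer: -186003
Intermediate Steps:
(((-123 - 1*77)*(-282) - 255) - 260183) + 18035 = (((-123 - 77)*(-282) - 255) - 260183) + 18035 = ((-200*(-282) - 255) - 260183) + 18035 = ((56400 - 255) - 260183) + 18035 = (56145 - 260183) + 18035 = -204038 + 18035 = -186003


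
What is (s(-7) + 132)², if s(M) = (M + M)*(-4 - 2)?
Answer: 46656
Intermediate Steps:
s(M) = -12*M (s(M) = (2*M)*(-6) = -12*M)
(s(-7) + 132)² = (-12*(-7) + 132)² = (84 + 132)² = 216² = 46656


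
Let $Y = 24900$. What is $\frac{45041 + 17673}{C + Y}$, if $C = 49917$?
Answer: $\frac{62714}{74817} \approx 0.83823$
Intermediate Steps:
$\frac{45041 + 17673}{C + Y} = \frac{45041 + 17673}{49917 + 24900} = \frac{62714}{74817}$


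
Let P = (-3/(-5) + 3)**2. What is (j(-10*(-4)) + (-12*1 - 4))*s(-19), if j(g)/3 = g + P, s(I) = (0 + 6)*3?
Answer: 64296/25 ≈ 2571.8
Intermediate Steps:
P = 324/25 (P = (-3*(-1/5) + 3)**2 = (3/5 + 3)**2 = (18/5)**2 = 324/25 ≈ 12.960)
s(I) = 18 (s(I) = 6*3 = 18)
j(g) = 972/25 + 3*g (j(g) = 3*(g + 324/25) = 3*(324/25 + g) = 972/25 + 3*g)
(j(-10*(-4)) + (-12*1 - 4))*s(-19) = ((972/25 + 3*(-10*(-4))) + (-12*1 - 4))*18 = ((972/25 + 3*40) + (-12 - 4))*18 = ((972/25 + 120) - 16)*18 = (3972/25 - 16)*18 = (3572/25)*18 = 64296/25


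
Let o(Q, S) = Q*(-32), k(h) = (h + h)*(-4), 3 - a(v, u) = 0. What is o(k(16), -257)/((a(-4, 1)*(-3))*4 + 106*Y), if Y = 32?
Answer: 1024/839 ≈ 1.2205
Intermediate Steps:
a(v, u) = 3 (a(v, u) = 3 - 1*0 = 3 + 0 = 3)
k(h) = -8*h (k(h) = (2*h)*(-4) = -8*h)
o(Q, S) = -32*Q
o(k(16), -257)/((a(-4, 1)*(-3))*4 + 106*Y) = (-(-256)*16)/((3*(-3))*4 + 106*32) = (-32*(-128))/(-9*4 + 3392) = 4096/(-36 + 3392) = 4096/3356 = 4096*(1/3356) = 1024/839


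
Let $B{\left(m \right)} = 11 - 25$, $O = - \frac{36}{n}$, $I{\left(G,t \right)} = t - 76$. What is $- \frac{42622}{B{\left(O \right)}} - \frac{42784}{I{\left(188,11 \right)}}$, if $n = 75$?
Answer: $\frac{1684703}{455} \approx 3702.6$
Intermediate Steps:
$I{\left(G,t \right)} = -76 + t$ ($I{\left(G,t \right)} = t - 76 = -76 + t$)
$O = - \frac{12}{25}$ ($O = - \frac{36}{75} = \left(-36\right) \frac{1}{75} = - \frac{12}{25} \approx -0.48$)
$B{\left(m \right)} = -14$
$- \frac{42622}{B{\left(O \right)}} - \frac{42784}{I{\left(188,11 \right)}} = - \frac{42622}{-14} - \frac{42784}{-76 + 11} = \left(-42622\right) \left(- \frac{1}{14}\right) - \frac{42784}{-65} = \frac{21311}{7} - - \frac{42784}{65} = \frac{21311}{7} + \frac{42784}{65} = \frac{1684703}{455}$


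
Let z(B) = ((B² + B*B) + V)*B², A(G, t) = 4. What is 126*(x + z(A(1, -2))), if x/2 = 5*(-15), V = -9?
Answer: 27468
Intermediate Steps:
x = -150 (x = 2*(5*(-15)) = 2*(-75) = -150)
z(B) = B²*(-9 + 2*B²) (z(B) = ((B² + B*B) - 9)*B² = ((B² + B²) - 9)*B² = (2*B² - 9)*B² = (-9 + 2*B²)*B² = B²*(-9 + 2*B²))
126*(x + z(A(1, -2))) = 126*(-150 + 4²*(-9 + 2*4²)) = 126*(-150 + 16*(-9 + 2*16)) = 126*(-150 + 16*(-9 + 32)) = 126*(-150 + 16*23) = 126*(-150 + 368) = 126*218 = 27468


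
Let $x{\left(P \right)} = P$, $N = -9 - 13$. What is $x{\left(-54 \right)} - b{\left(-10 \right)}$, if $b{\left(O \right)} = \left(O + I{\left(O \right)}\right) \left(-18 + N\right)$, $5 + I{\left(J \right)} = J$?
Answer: $-1054$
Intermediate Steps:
$N = -22$ ($N = -9 - 13 = -22$)
$I{\left(J \right)} = -5 + J$
$b{\left(O \right)} = 200 - 80 O$ ($b{\left(O \right)} = \left(O + \left(-5 + O\right)\right) \left(-18 - 22\right) = \left(-5 + 2 O\right) \left(-40\right) = 200 - 80 O$)
$x{\left(-54 \right)} - b{\left(-10 \right)} = -54 - \left(200 - -800\right) = -54 - \left(200 + 800\right) = -54 - 1000 = -1054$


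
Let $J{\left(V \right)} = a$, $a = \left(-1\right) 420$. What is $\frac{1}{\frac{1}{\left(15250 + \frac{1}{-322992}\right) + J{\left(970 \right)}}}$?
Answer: $\frac{4789971359}{322992} \approx 14830.0$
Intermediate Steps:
$a = -420$
$J{\left(V \right)} = -420$
$\frac{1}{\frac{1}{\left(15250 + \frac{1}{-322992}\right) + J{\left(970 \right)}}} = \frac{1}{\frac{1}{\left(15250 + \frac{1}{-322992}\right) - 420}} = \frac{1}{\frac{1}{\left(15250 - \frac{1}{322992}\right) - 420}} = \frac{1}{\frac{1}{\frac{4925627999}{322992} - 420}} = \frac{1}{\frac{1}{\frac{4789971359}{322992}}} = \frac{1}{\frac{322992}{4789971359}} = \frac{4789971359}{322992}$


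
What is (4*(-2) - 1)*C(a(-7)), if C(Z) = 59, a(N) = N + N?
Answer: -531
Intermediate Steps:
a(N) = 2*N
(4*(-2) - 1)*C(a(-7)) = (4*(-2) - 1)*59 = (-8 - 1)*59 = -9*59 = -531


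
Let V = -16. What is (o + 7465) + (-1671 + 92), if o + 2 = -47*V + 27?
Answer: 6663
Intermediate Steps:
o = 777 (o = -2 + (-47*(-16) + 27) = -2 + (752 + 27) = -2 + 779 = 777)
(o + 7465) + (-1671 + 92) = (777 + 7465) + (-1671 + 92) = 8242 - 1579 = 6663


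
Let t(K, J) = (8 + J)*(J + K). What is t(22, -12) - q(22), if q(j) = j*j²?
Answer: -10688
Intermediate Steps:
q(j) = j³
t(22, -12) - q(22) = ((-12)² + 8*(-12) + 8*22 - 12*22) - 1*22³ = (144 - 96 + 176 - 264) - 1*10648 = -40 - 10648 = -10688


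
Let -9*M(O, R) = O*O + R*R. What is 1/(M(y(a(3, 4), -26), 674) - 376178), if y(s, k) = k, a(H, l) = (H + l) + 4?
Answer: -9/3840554 ≈ -2.3434e-6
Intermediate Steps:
a(H, l) = 4 + H + l
M(O, R) = -O²/9 - R²/9 (M(O, R) = -(O*O + R*R)/9 = -(O² + R²)/9 = -O²/9 - R²/9)
1/(M(y(a(3, 4), -26), 674) - 376178) = 1/((-⅑*(-26)² - ⅑*674²) - 376178) = 1/((-⅑*676 - ⅑*454276) - 376178) = 1/((-676/9 - 454276/9) - 376178) = 1/(-454952/9 - 376178) = 1/(-3840554/9) = -9/3840554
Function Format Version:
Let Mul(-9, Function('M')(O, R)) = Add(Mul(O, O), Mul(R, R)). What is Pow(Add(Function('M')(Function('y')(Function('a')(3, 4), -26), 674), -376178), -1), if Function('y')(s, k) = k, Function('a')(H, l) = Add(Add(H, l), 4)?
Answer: Rational(-9, 3840554) ≈ -2.3434e-6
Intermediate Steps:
Function('a')(H, l) = Add(4, H, l)
Function('M')(O, R) = Add(Mul(Rational(-1, 9), Pow(O, 2)), Mul(Rational(-1, 9), Pow(R, 2))) (Function('M')(O, R) = Mul(Rational(-1, 9), Add(Mul(O, O), Mul(R, R))) = Mul(Rational(-1, 9), Add(Pow(O, 2), Pow(R, 2))) = Add(Mul(Rational(-1, 9), Pow(O, 2)), Mul(Rational(-1, 9), Pow(R, 2))))
Pow(Add(Function('M')(Function('y')(Function('a')(3, 4), -26), 674), -376178), -1) = Pow(Add(Add(Mul(Rational(-1, 9), Pow(-26, 2)), Mul(Rational(-1, 9), Pow(674, 2))), -376178), -1) = Pow(Add(Add(Mul(Rational(-1, 9), 676), Mul(Rational(-1, 9), 454276)), -376178), -1) = Pow(Add(Add(Rational(-676, 9), Rational(-454276, 9)), -376178), -1) = Pow(Add(Rational(-454952, 9), -376178), -1) = Pow(Rational(-3840554, 9), -1) = Rational(-9, 3840554)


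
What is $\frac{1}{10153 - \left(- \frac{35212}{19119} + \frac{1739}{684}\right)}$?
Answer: $\frac{4359132}{44255212885} \approx 9.85 \cdot 10^{-5}$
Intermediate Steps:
$\frac{1}{10153 - \left(- \frac{35212}{19119} + \frac{1739}{684}\right)} = \frac{1}{10153 - \frac{3054311}{4359132}} = \frac{1}{\frac{44255212885}{4359132}} = \frac{4359132}{44255212885}$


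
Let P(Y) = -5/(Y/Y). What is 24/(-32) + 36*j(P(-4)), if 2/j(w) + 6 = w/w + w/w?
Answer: -75/4 ≈ -18.750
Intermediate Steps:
P(Y) = -5 (P(Y) = -5/1 = -5*1 = -5)
j(w) = -½ (j(w) = 2/(-6 + (w/w + w/w)) = 2/(-6 + (1 + 1)) = 2/(-6 + 2) = 2/(-4) = 2*(-¼) = -½)
24/(-32) + 36*j(P(-4)) = 24/(-32) + 36*(-½) = 24*(-1/32) - 18 = -¾ - 18 = -75/4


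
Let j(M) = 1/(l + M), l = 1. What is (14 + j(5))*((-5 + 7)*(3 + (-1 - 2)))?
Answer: 0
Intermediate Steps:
j(M) = 1/(1 + M)
(14 + j(5))*((-5 + 7)*(3 + (-1 - 2))) = (14 + 1/(1 + 5))*((-5 + 7)*(3 + (-1 - 2))) = (14 + 1/6)*(2*(3 - 3)) = (14 + ⅙)*(2*0) = (85/6)*0 = 0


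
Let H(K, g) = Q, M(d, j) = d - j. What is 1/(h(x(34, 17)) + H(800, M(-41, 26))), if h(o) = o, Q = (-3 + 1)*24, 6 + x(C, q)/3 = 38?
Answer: 1/48 ≈ 0.020833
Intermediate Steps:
x(C, q) = 96 (x(C, q) = -18 + 3*38 = -18 + 114 = 96)
Q = -48 (Q = -2*24 = -48)
H(K, g) = -48
1/(h(x(34, 17)) + H(800, M(-41, 26))) = 1/(96 - 48) = 1/48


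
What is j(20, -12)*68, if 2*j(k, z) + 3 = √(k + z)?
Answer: -102 + 68*√2 ≈ -5.8335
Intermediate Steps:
j(k, z) = -3/2 + √(k + z)/2
j(20, -12)*68 = (-3/2 + √(20 - 12)/2)*68 = (-3/2 + √8/2)*68 = (-3/2 + (2*√2)/2)*68 = (-3/2 + √2)*68 = -102 + 68*√2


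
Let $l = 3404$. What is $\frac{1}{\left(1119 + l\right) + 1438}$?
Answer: $\frac{1}{5961} \approx 0.00016776$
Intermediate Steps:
$\frac{1}{\left(1119 + l\right) + 1438} = \frac{1}{\left(1119 + 3404\right) + 1438} = \frac{1}{4523 + 1438} = \frac{1}{5961}$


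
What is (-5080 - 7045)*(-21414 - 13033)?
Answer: 417669875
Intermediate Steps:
(-5080 - 7045)*(-21414 - 13033) = -12125*(-34447) = 417669875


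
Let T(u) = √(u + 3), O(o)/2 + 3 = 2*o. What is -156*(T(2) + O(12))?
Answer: -6552 - 156*√5 ≈ -6900.8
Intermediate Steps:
O(o) = -6 + 4*o (O(o) = -6 + 2*(2*o) = -6 + 4*o)
T(u) = √(3 + u)
-156*(T(2) + O(12)) = -156*(√(3 + 2) + (-6 + 4*12)) = -156*(√5 + (-6 + 48)) = -156*(√5 + 42) = -156*(42 + √5) = -6552 - 156*√5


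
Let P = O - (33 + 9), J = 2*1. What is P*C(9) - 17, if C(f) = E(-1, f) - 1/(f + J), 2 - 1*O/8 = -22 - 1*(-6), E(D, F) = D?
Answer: -1411/11 ≈ -128.27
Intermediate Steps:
J = 2
O = 144 (O = 16 - 8*(-22 - 1*(-6)) = 16 - 8*(-22 + 6) = 16 - 8*(-16) = 16 + 128 = 144)
P = 102 (P = 144 - (33 + 9) = 144 - 1*42 = 144 - 42 = 102)
C(f) = -1 - 1/(2 + f) (C(f) = -1 - 1/(f + 2) = -1 - 1/(2 + f))
P*C(9) - 17 = 102*((-3 - 1*9)/(2 + 9)) - 17 = 102*((-3 - 9)/11) - 17 = 102*((1/11)*(-12)) - 17 = 102*(-12/11) - 17 = -1224/11 - 17 = -1411/11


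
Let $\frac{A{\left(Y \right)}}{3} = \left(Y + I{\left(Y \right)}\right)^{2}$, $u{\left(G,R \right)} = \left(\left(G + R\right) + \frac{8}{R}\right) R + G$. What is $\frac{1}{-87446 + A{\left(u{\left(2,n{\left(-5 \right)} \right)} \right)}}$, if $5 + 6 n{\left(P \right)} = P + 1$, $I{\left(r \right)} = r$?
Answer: $- \frac{4}{345677} \approx -1.1571 \cdot 10^{-5}$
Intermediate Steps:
$n{\left(P \right)} = - \frac{2}{3} + \frac{P}{6}$ ($n{\left(P \right)} = - \frac{5}{6} + \frac{P + 1}{6} = - \frac{5}{6} + \frac{1 + P}{6} = - \frac{5}{6} + \left(\frac{1}{6} + \frac{P}{6}\right) = - \frac{2}{3} + \frac{P}{6}$)
$u{\left(G,R \right)} = G + R \left(G + R + \frac{8}{R}\right)$ ($u{\left(G,R \right)} = \left(G + R + \frac{8}{R}\right) R + G = R \left(G + R + \frac{8}{R}\right) + G = G + R \left(G + R + \frac{8}{R}\right)$)
$A{\left(Y \right)} = 12 Y^{2}$ ($A{\left(Y \right)} = 3 \left(Y + Y\right)^{2} = 3 \left(2 Y\right)^{2} = 3 \cdot 4 Y^{2} = 12 Y^{2}$)
$\frac{1}{-87446 + A{\left(u{\left(2,n{\left(-5 \right)} \right)} \right)}} = \frac{1}{-87446 + 12 \left(8 + 2 + \left(- \frac{2}{3} + \frac{1}{6} \left(-5\right)\right)^{2} + 2 \left(- \frac{2}{3} + \frac{1}{6} \left(-5\right)\right)\right)^{2}} = \frac{1}{-87446 + 12 \left(8 + 2 + \left(- \frac{2}{3} - \frac{5}{6}\right)^{2} + 2 \left(- \frac{2}{3} - \frac{5}{6}\right)\right)^{2}} = \frac{1}{-87446 + 12 \left(8 + 2 + \left(- \frac{3}{2}\right)^{2} + 2 \left(- \frac{3}{2}\right)\right)^{2}} = \frac{1}{-87446 + 12 \left(8 + 2 + \frac{9}{4} - 3\right)^{2}} = \frac{1}{-87446 + 12 \left(\frac{37}{4}\right)^{2}} = \frac{1}{-87446 + 12 \cdot \frac{1369}{16}} = \frac{1}{-87446 + \frac{4107}{4}} = \frac{1}{- \frac{345677}{4}} = - \frac{4}{345677}$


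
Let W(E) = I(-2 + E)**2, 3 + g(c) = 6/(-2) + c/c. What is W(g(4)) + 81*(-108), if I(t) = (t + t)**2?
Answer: 29668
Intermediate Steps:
g(c) = -5 (g(c) = -3 + (6/(-2) + c/c) = -3 + (6*(-1/2) + 1) = -3 + (-3 + 1) = -3 - 2 = -5)
I(t) = 4*t**2 (I(t) = (2*t)**2 = 4*t**2)
W(E) = 16*(-2 + E)**4 (W(E) = (4*(-2 + E)**2)**2 = 16*(-2 + E)**4)
W(g(4)) + 81*(-108) = 16*(-2 - 5)**4 + 81*(-108) = 16*(-7)**4 - 8748 = 16*2401 - 8748 = 38416 - 8748 = 29668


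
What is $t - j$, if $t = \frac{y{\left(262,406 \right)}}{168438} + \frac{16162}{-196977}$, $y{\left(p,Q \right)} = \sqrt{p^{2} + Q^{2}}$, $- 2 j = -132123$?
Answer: $- \frac{26025224495}{393954} + \frac{\sqrt{58370}}{84219} \approx -66062.0$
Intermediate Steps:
$j = \frac{132123}{2}$ ($j = \left(- \frac{1}{2}\right) \left(-132123\right) = \frac{132123}{2} \approx 66062.0$)
$y{\left(p,Q \right)} = \sqrt{Q^{2} + p^{2}}$
$t = - \frac{16162}{196977} + \frac{\sqrt{58370}}{84219}$ ($t = \frac{\sqrt{406^{2} + 262^{2}}}{168438} + \frac{16162}{-196977} = \sqrt{164836 + 68644} \cdot \frac{1}{168438} + 16162 \left(- \frac{1}{196977}\right) = \sqrt{233480} \cdot \frac{1}{168438} - \frac{16162}{196977} = 2 \sqrt{58370} \cdot \frac{1}{168438} - \frac{16162}{196977} = \frac{\sqrt{58370}}{84219} - \frac{16162}{196977} = - \frac{16162}{196977} + \frac{\sqrt{58370}}{84219} \approx -0.079181$)
$t - j = \left(- \frac{16162}{196977} + \frac{\sqrt{58370}}{84219}\right) - \frac{132123}{2} = - \frac{26025224495}{393954} + \frac{\sqrt{58370}}{84219}$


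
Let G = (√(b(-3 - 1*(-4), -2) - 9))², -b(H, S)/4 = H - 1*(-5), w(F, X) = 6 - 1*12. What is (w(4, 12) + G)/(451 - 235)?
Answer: -13/72 ≈ -0.18056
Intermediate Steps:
w(F, X) = -6 (w(F, X) = 6 - 12 = -6)
b(H, S) = -20 - 4*H (b(H, S) = -4*(H - 1*(-5)) = -4*(H + 5) = -4*(5 + H) = -20 - 4*H)
G = -33 (G = (√((-20 - 4*(-3 - 1*(-4))) - 9))² = (√((-20 - 4*(-3 + 4)) - 9))² = (√((-20 - 4*1) - 9))² = (√((-20 - 4) - 9))² = (√(-24 - 9))² = (√(-33))² = (I*√33)² = -33)
(w(4, 12) + G)/(451 - 235) = (-6 - 33)/(451 - 235) = -39/216 = -39*1/216 = -13/72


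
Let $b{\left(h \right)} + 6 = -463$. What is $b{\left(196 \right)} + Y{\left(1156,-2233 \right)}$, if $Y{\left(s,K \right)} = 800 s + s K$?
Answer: $-1657017$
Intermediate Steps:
$Y{\left(s,K \right)} = 800 s + K s$
$b{\left(h \right)} = -469$ ($b{\left(h \right)} = -6 - 463 = -469$)
$b{\left(196 \right)} + Y{\left(1156,-2233 \right)} = -469 + 1156 \left(800 - 2233\right) = -469 + 1156 \left(-1433\right) = -469 - 1656548 = -1657017$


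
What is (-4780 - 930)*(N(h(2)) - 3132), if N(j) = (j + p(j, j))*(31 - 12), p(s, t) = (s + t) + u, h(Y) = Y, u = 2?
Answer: 17015800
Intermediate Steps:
p(s, t) = 2 + s + t (p(s, t) = (s + t) + 2 = 2 + s + t)
N(j) = 38 + 57*j (N(j) = (j + (2 + j + j))*(31 - 12) = (j + (2 + 2*j))*19 = (2 + 3*j)*19 = 38 + 57*j)
(-4780 - 930)*(N(h(2)) - 3132) = (-4780 - 930)*((38 + 57*2) - 3132) = -5710*((38 + 114) - 3132) = -5710*(152 - 3132) = -5710*(-2980) = 17015800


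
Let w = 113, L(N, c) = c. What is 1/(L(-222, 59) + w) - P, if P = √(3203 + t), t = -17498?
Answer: 1/172 - I*√14295 ≈ 0.005814 - 119.56*I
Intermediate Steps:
P = I*√14295 (P = √(3203 - 17498) = √(-14295) = I*√14295 ≈ 119.56*I)
1/(L(-222, 59) + w) - P = 1/(59 + 113) - I*√14295 = 1/172 - I*√14295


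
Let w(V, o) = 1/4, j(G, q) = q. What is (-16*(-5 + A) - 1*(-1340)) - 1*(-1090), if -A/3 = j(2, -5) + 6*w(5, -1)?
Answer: 2342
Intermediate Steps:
w(V, o) = ¼
A = 21/2 (A = -3*(-5 + 6*(¼)) = -3*(-5 + 3/2) = -3*(-7/2) = 21/2 ≈ 10.500)
(-16*(-5 + A) - 1*(-1340)) - 1*(-1090) = (-16*(-5 + 21/2) - 1*(-1340)) - 1*(-1090) = (-16*11/2 + 1340) + 1090 = (-88 + 1340) + 1090 = 1252 + 1090 = 2342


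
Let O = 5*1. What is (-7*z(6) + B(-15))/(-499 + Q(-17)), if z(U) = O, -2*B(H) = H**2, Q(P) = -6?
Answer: 59/202 ≈ 0.29208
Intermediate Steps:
B(H) = -H**2/2
O = 5
z(U) = 5
(-7*z(6) + B(-15))/(-499 + Q(-17)) = (-7*5 - 1/2*(-15)**2)/(-499 - 6) = (-35 - 1/2*225)/(-505) = (-35 - 225/2)*(-1/505) = -295/2*(-1/505) = 59/202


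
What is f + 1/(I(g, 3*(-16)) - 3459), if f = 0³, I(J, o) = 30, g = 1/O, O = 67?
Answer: -1/3429 ≈ -0.00029163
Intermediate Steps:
g = 1/67 ≈ 0.014925
f = 0
f + 1/(I(g, 3*(-16)) - 3459) = 0 + 1/(30 - 3459) = 0 + 1/(-3429) = 0 - 1/3429 = -1/3429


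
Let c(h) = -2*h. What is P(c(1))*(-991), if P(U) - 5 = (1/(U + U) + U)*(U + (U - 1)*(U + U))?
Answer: 34685/2 ≈ 17343.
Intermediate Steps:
P(U) = 5 + (U + 1/(2*U))*(U + 2*U*(-1 + U)) (P(U) = 5 + (1/(U + U) + U)*(U + (U - 1)*(U + U)) = 5 + (1/(2*U) + U)*(U + (-1 + U)*(2*U)) = 5 + (1/(2*U) + U)*(U + 2*U*(-1 + U)) = 5 + (U + 1/(2*U))*(U + 2*U*(-1 + U)))
P(c(1))*(-991) = (9/2 - 2*1 - (-2*1)**2 + 2*(-2*1)**3)*(-991) = (9/2 - 2 - 1*(-2)**2 + 2*(-2)**3)*(-991) = (9/2 - 2 - 1*4 + 2*(-8))*(-991) = (9/2 - 2 - 4 - 16)*(-991) = -35/2*(-991) = 34685/2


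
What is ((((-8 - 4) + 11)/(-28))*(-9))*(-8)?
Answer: 18/7 ≈ 2.5714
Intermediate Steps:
((((-8 - 4) + 11)/(-28))*(-9))*(-8) = (((-12 + 11)*(-1/28))*(-9))*(-8) = (-1*(-1/28)*(-9))*(-8) = ((1/28)*(-9))*(-8) = -9/28*(-8) = 18/7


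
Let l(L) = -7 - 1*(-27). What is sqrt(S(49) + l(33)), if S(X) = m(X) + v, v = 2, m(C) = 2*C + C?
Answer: 13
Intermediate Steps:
m(C) = 3*C
l(L) = 20 (l(L) = -7 + 27 = 20)
S(X) = 2 + 3*X (S(X) = 3*X + 2 = 2 + 3*X)
sqrt(S(49) + l(33)) = sqrt((2 + 3*49) + 20) = sqrt((2 + 147) + 20) = sqrt(149 + 20) = sqrt(169) = 13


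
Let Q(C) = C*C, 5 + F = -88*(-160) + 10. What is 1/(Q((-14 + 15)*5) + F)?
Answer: 1/14110 ≈ 7.0872e-5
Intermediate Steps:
F = 14085 (F = -5 + (-88*(-160) + 10) = -5 + (14080 + 10) = -5 + 14090 = 14085)
Q(C) = C²
1/(Q((-14 + 15)*5) + F) = 1/(((-14 + 15)*5)² + 14085) = 1/((1*5)² + 14085) = 1/(5² + 14085) = 1/(25 + 14085) = 1/14110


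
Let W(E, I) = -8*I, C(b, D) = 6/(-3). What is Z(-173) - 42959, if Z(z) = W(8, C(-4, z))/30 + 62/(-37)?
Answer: -23842879/555 ≈ -42960.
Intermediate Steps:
C(b, D) = -2 (C(b, D) = 6*(-⅓) = -2)
Z(z) = -634/555 (Z(z) = -8*(-2)/30 + 62/(-37) = 16*(1/30) + 62*(-1/37) = 8/15 - 62/37 = -634/555)
Z(-173) - 42959 = -634/555 - 42959 = -23842879/555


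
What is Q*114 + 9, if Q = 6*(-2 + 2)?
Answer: 9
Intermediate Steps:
Q = 0 (Q = 6*0 = 0)
Q*114 + 9 = 0*114 + 9 = 0 + 9 = 9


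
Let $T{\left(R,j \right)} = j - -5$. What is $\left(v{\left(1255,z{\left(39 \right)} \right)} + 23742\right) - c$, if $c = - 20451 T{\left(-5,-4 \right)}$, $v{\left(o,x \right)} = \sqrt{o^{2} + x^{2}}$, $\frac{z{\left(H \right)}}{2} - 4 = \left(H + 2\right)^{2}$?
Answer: $44193 + 5 \sqrt{517277} \approx 47789.0$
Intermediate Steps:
$z{\left(H \right)} = 8 + 2 \left(2 + H\right)^{2}$ ($z{\left(H \right)} = 8 + 2 \left(H + 2\right)^{2} = 8 + 2 \left(2 + H\right)^{2}$)
$T{\left(R,j \right)} = 5 + j$ ($T{\left(R,j \right)} = j + 5 = 5 + j$)
$c = -20451$ ($c = - 20451 \left(5 - 4\right) = \left(-20451\right) 1 = -20451$)
$\left(v{\left(1255,z{\left(39 \right)} \right)} + 23742\right) - c = \left(\sqrt{1255^{2} + \left(8 + 2 \left(2 + 39\right)^{2}\right)^{2}} + 23742\right) - -20451 = \left(\sqrt{1575025 + \left(8 + 2 \cdot 41^{2}\right)^{2}} + 23742\right) + 20451 = \left(\sqrt{1575025 + \left(8 + 2 \cdot 1681\right)^{2}} + 23742\right) + 20451 = \left(\sqrt{1575025 + \left(8 + 3362\right)^{2}} + 23742\right) + 20451 = \left(\sqrt{1575025 + 3370^{2}} + 23742\right) + 20451 = \left(\sqrt{1575025 + 11356900} + 23742\right) + 20451 = \left(\sqrt{12931925} + 23742\right) + 20451 = \left(5 \sqrt{517277} + 23742\right) + 20451 = \left(23742 + 5 \sqrt{517277}\right) + 20451 = 44193 + 5 \sqrt{517277}$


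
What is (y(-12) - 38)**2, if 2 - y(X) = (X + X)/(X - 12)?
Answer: 1369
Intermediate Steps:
y(X) = 2 - 2*X/(-12 + X) (y(X) = 2 - (X + X)/(X - 12) = 2 - 2*X/(-12 + X))
(y(-12) - 38)**2 = (-24/(-12 - 12) - 38)**2 = (-24/(-24) - 38)**2 = (-24*(-1/24) - 38)**2 = (1 - 38)**2 = (-37)**2 = 1369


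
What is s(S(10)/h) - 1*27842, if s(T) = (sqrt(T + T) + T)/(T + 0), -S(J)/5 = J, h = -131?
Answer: -27841 + sqrt(131)/5 ≈ -27839.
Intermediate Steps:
S(J) = -5*J
s(T) = (T + sqrt(2)*sqrt(T))/T (s(T) = (sqrt(2*T) + T)/T = (sqrt(2)*sqrt(T) + T)/T = (T + sqrt(2)*sqrt(T))/T)
s(S(10)/h) - 1*27842 = (1 + sqrt(2)/sqrt(-5*10/(-131))) - 1*27842 = (1 + sqrt(2)/sqrt(-50*(-1/131))) - 27842 = (1 + sqrt(2)/sqrt(50/131)) - 27842 = (1 + sqrt(2)*(sqrt(262)/10)) - 27842 = (1 + sqrt(131)/5) - 27842 = -27841 + sqrt(131)/5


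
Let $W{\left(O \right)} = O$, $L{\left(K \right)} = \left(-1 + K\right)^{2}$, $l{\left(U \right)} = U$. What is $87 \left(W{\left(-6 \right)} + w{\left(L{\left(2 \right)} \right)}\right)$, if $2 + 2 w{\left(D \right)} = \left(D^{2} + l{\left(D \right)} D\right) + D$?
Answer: $- \frac{957}{2} \approx -478.5$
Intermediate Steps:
$w{\left(D \right)} = -1 + D^{2} + \frac{D}{2}$ ($w{\left(D \right)} = -1 + \frac{\left(D^{2} + D D\right) + D}{2} = -1 + \frac{\left(D^{2} + D^{2}\right) + D}{2} = -1 + \frac{2 D^{2} + D}{2} = -1 + \frac{D + 2 D^{2}}{2} = -1 + \left(D^{2} + \frac{D}{2}\right) = -1 + D^{2} + \frac{D}{2}$)
$87 \left(W{\left(-6 \right)} + w{\left(L{\left(2 \right)} \right)}\right) = 87 \left(-6 + \left(-1 + \left(\left(-1 + 2\right)^{2}\right)^{2} + \frac{\left(-1 + 2\right)^{2}}{2}\right)\right) = 87 \left(-6 + \left(-1 + \left(1^{2}\right)^{2} + \frac{1^{2}}{2}\right)\right) = 87 \left(-6 + \left(-1 + 1^{2} + \frac{1}{2} \cdot 1\right)\right) = 87 \left(-6 + \left(-1 + 1 + \frac{1}{2}\right)\right) = 87 \left(-6 + \frac{1}{2}\right) = 87 \left(- \frac{11}{2}\right) = - \frac{957}{2}$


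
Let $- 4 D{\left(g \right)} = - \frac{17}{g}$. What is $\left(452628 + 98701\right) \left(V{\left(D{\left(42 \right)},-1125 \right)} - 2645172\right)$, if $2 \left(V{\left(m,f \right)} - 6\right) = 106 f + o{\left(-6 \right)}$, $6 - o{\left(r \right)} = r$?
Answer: $-1491226409265$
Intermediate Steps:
$o{\left(r \right)} = 6 - r$
$D{\left(g \right)} = \frac{17}{4 g}$ ($D{\left(g \right)} = - \frac{\left(-17\right) \frac{1}{g}}{4} = \frac{17}{4 g}$)
$V{\left(m,f \right)} = 12 + 53 f$ ($V{\left(m,f \right)} = 6 + \frac{106 f + \left(6 - -6\right)}{2} = 6 + \frac{106 f + \left(6 + 6\right)}{2} = 6 + \frac{106 f + 12}{2} = 6 + \frac{12 + 106 f}{2} = 6 + \left(6 + 53 f\right) = 12 + 53 f$)
$\left(452628 + 98701\right) \left(V{\left(D{\left(42 \right)},-1125 \right)} - 2645172\right) = \left(452628 + 98701\right) \left(\left(12 + 53 \left(-1125\right)\right) - 2645172\right) = 551329 \left(\left(12 - 59625\right) - 2645172\right) = 551329 \left(-59613 - 2645172\right) = 551329 \left(-2704785\right) = -1491226409265$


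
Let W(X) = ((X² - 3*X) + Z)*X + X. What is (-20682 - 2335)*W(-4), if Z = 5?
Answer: 3130312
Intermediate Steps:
W(X) = X + X*(5 + X² - 3*X) (W(X) = ((X² - 3*X) + 5)*X + X = (5 + X² - 3*X)*X + X = X*(5 + X² - 3*X) + X = X + X*(5 + X² - 3*X))
(-20682 - 2335)*W(-4) = (-20682 - 2335)*(-4*(6 + (-4)² - 3*(-4))) = -(-92068)*(6 + 16 + 12) = -(-92068)*34 = -23017*(-136) = 3130312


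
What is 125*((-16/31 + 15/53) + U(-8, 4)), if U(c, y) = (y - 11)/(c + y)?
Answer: 1246125/6572 ≈ 189.61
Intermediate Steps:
U(c, y) = (-11 + y)/(c + y)
125*((-16/31 + 15/53) + U(-8, 4)) = 125*((-16/31 + 15/53) + (-11 + 4)/(-8 + 4)) = 125*((-16*1/31 + 15*(1/53)) - 7/(-4)) = 125*((-16/31 + 15/53) - 1/4*(-7)) = 125*(-383/1643 + 7/4) = 125*(9969/6572) = 1246125/6572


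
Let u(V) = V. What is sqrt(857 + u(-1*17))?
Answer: 2*sqrt(210) ≈ 28.983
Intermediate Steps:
sqrt(857 + u(-1*17)) = sqrt(857 - 1*17) = sqrt(857 - 17) = sqrt(840) = 2*sqrt(210)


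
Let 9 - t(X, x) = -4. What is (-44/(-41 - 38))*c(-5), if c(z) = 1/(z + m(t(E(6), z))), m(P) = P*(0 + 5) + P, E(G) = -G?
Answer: 44/5767 ≈ 0.0076296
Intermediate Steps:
t(X, x) = 13 (t(X, x) = 9 - 1*(-4) = 9 + 4 = 13)
m(P) = 6*P (m(P) = P*5 + P = 5*P + P = 6*P)
c(z) = 1/(78 + z) (c(z) = 1/(z + 6*13) = 1/(z + 78) = 1/(78 + z))
(-44/(-41 - 38))*c(-5) = (-44/(-41 - 38))/(78 - 5) = -44/(-79)/73 = -44*(-1/79)*(1/73) = (44/79)*(1/73) = 44/5767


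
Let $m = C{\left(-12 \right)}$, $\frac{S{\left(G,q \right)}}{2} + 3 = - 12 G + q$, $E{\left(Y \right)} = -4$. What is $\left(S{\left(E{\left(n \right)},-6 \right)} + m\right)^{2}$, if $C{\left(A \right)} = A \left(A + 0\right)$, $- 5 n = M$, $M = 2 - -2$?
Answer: $49284$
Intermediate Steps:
$M = 4$ ($M = 2 + 2 = 4$)
$n = - \frac{4}{5}$ ($n = \left(- \frac{1}{5}\right) 4 = - \frac{4}{5} \approx -0.8$)
$S{\left(G,q \right)} = -6 - 24 G + 2 q$ ($S{\left(G,q \right)} = -6 + 2 \left(- 12 G + q\right) = -6 + 2 \left(q - 12 G\right) = -6 - \left(- 2 q + 24 G\right) = -6 - 24 G + 2 q$)
$C{\left(A \right)} = A^{2}$ ($C{\left(A \right)} = A A = A^{2}$)
$m = 144$ ($m = \left(-12\right)^{2} = 144$)
$\left(S{\left(E{\left(n \right)},-6 \right)} + m\right)^{2} = \left(\left(-6 - -96 + 2 \left(-6\right)\right) + 144\right)^{2} = \left(\left(-6 + 96 - 12\right) + 144\right)^{2} = \left(78 + 144\right)^{2} = 222^{2} = 49284$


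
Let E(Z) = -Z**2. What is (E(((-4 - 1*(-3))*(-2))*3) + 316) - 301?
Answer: -21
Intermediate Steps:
(E(((-4 - 1*(-3))*(-2))*3) + 316) - 301 = (-(((-4 - 1*(-3))*(-2))*3)**2 + 316) - 301 = (-(((-4 + 3)*(-2))*3)**2 + 316) - 301 = (-(-1*(-2)*3)**2 + 316) - 301 = (-(2*3)**2 + 316) - 301 = (-1*6**2 + 316) - 301 = (-1*36 + 316) - 301 = (-36 + 316) - 301 = 280 - 301 = -21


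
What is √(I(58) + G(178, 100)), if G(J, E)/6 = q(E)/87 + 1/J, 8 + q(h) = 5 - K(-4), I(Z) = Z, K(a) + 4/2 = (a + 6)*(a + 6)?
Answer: √384297995/2581 ≈ 7.5953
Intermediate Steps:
K(a) = -2 + (6 + a)² (K(a) = -2 + (a + 6)*(a + 6) = -2 + (6 + a)*(6 + a) = -2 + (6 + a)²)
q(h) = -5 (q(h) = -8 + (5 - (-2 + (6 - 4)²)) = -8 + (5 - (-2 + 2²)) = -8 + (5 - (-2 + 4)) = -8 + (5 - 1*2) = -8 + (5 - 2) = -8 + 3 = -5)
G(J, E) = -10/29 + 6/J (G(J, E) = 6*(-5/87 + 1/J) = -10/29 + 6/J)
√(I(58) + G(178, 100)) = √(58 + (-10/29 + 6/178)) = √(58 + (-10/29 + 6*(1/178))) = √(58 + (-10/29 + 3/89)) = √(58 - 803/2581) = √(148895/2581) = √384297995/2581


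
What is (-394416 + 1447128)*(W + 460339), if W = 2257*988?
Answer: 2832063721560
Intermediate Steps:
W = 2229916
(-394416 + 1447128)*(W + 460339) = (-394416 + 1447128)*(2229916 + 460339) = 1052712*2690255 = 2832063721560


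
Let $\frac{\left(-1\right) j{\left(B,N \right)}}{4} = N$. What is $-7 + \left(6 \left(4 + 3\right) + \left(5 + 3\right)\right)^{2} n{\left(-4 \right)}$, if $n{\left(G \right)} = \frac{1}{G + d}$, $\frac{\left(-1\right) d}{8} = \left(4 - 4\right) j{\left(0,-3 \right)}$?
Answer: $-632$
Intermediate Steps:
$j{\left(B,N \right)} = - 4 N$
$d = 0$ ($d = - 8 \left(4 - 4\right) \left(\left(-4\right) \left(-3\right)\right) = - 8 \cdot 0 \cdot 12 = \left(-8\right) 0 = 0$)
$n{\left(G \right)} = \frac{1}{G}$ ($n{\left(G \right)} = \frac{1}{G + 0} = \frac{1}{G}$)
$-7 + \left(6 \left(4 + 3\right) + \left(5 + 3\right)\right)^{2} n{\left(-4 \right)} = -7 + \frac{\left(6 \left(4 + 3\right) + \left(5 + 3\right)\right)^{2}}{-4} = -7 + \left(6 \cdot 7 + 8\right)^{2} \left(- \frac{1}{4}\right) = -7 + \left(42 + 8\right)^{2} \left(- \frac{1}{4}\right) = -7 + 50^{2} \left(- \frac{1}{4}\right) = -7 + 2500 \left(- \frac{1}{4}\right) = -7 - 625 = -632$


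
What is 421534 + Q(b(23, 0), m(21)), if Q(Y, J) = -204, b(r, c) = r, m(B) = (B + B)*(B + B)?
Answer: 421330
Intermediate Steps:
m(B) = 4*B² (m(B) = (2*B)*(2*B) = 4*B²)
421534 + Q(b(23, 0), m(21)) = 421534 - 204 = 421330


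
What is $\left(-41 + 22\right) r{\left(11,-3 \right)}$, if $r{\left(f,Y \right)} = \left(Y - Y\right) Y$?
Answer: $0$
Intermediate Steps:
$r{\left(f,Y \right)} = 0$ ($r{\left(f,Y \right)} = 0 Y = 0$)
$\left(-41 + 22\right) r{\left(11,-3 \right)} = \left(-41 + 22\right) 0 = \left(-19\right) 0 = 0$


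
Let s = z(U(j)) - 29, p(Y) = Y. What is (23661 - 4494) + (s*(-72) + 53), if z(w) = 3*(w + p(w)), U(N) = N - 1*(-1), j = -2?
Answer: 21740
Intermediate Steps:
U(N) = 1 + N (U(N) = N + 1 = 1 + N)
z(w) = 6*w (z(w) = 3*(w + w) = 3*(2*w) = 6*w)
s = -35 (s = 6*(1 - 2) - 29 = 6*(-1) - 29 = -6 - 29 = -35)
(23661 - 4494) + (s*(-72) + 53) = (23661 - 4494) + (-35*(-72) + 53) = 19167 + (2520 + 53) = 19167 + 2573 = 21740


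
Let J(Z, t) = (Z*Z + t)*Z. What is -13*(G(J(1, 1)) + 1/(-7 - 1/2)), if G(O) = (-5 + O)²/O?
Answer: -1703/30 ≈ -56.767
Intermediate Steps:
J(Z, t) = Z*(t + Z²) (J(Z, t) = (Z² + t)*Z = (t + Z²)*Z = Z*(t + Z²))
G(O) = (-5 + O)²/O
-13*(G(J(1, 1)) + 1/(-7 - 1/2)) = -13*((-5 + 1*(1 + 1²))²/((1*(1 + 1²))) + 1/(-7 - 1/2)) = -13*((-5 + 1*(1 + 1))²/((1*(1 + 1))) + 1/(-7 - 1*½)) = -13*((-5 + 1*2)²/((1*2)) + 1/(-7 - ½)) = -13*((-5 + 2)²/2 + 1/(-15/2)) = -13*((½)*(-3)² - 2/15) = -13*((½)*9 - 2/15) = -13*(9/2 - 2/15) = -13*131/30 = -1703/30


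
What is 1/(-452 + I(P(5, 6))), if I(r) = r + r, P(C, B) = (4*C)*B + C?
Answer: -1/202 ≈ -0.0049505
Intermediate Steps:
P(C, B) = C + 4*B*C (P(C, B) = 4*B*C + C = C + 4*B*C)
I(r) = 2*r
1/(-452 + I(P(5, 6))) = 1/(-452 + 2*(5*(1 + 4*6))) = 1/(-452 + 2*(5*(1 + 24))) = 1/(-452 + 2*(5*25)) = 1/(-452 + 2*125) = 1/(-452 + 250) = 1/(-202) = -1/202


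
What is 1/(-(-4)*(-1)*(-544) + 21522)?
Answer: 1/23698 ≈ 4.2198e-5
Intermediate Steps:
1/(-(-4)*(-1)*(-544) + 21522) = 1/(-1*4*(-544) + 21522) = 1/(-4*(-544) + 21522) = 1/(2176 + 21522) = 1/23698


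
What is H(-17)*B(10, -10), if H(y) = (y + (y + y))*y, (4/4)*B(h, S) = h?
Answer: 8670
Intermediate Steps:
B(h, S) = h
H(y) = 3*y² (H(y) = (y + 2*y)*y = (3*y)*y = 3*y²)
H(-17)*B(10, -10) = (3*(-17)²)*10 = (3*289)*10 = 867*10 = 8670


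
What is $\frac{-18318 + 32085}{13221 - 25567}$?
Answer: $- \frac{13767}{12346} \approx -1.1151$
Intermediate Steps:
$\frac{-18318 + 32085}{13221 - 25567} = \frac{13767}{-12346} = 13767 \left(- \frac{1}{12346}\right) = - \frac{13767}{12346}$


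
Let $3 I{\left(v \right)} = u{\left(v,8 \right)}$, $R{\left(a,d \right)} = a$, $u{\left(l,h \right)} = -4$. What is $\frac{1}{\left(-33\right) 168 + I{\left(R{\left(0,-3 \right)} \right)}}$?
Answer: $- \frac{3}{16636} \approx -0.00018033$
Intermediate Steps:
$I{\left(v \right)} = - \frac{4}{3}$ ($I{\left(v \right)} = \frac{1}{3} \left(-4\right) = - \frac{4}{3}$)
$\frac{1}{\left(-33\right) 168 + I{\left(R{\left(0,-3 \right)} \right)}} = \frac{1}{\left(-33\right) 168 - \frac{4}{3}} = \frac{1}{-5544 - \frac{4}{3}} = \frac{1}{- \frac{16636}{3}} = - \frac{3}{16636}$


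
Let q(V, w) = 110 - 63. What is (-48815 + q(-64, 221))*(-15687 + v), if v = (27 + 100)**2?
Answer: -21555456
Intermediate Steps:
q(V, w) = 47
v = 16129 (v = 127**2 = 16129)
(-48815 + q(-64, 221))*(-15687 + v) = (-48815 + 47)*(-15687 + 16129) = -48768*442 = -21555456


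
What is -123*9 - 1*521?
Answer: -1628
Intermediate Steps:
-123*9 - 1*521 = -1107 - 521 = -1628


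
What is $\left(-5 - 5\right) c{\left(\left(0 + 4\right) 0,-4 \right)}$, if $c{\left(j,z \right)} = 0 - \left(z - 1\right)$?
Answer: $-50$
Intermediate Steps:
$c{\left(j,z \right)} = 1 - z$ ($c{\left(j,z \right)} = 0 - \left(-1 + z\right) = 1 - z$)
$\left(-5 - 5\right) c{\left(\left(0 + 4\right) 0,-4 \right)} = \left(-5 - 5\right) \left(1 - -4\right) = - 10 \left(1 + 4\right) = \left(-10\right) 5 = -50$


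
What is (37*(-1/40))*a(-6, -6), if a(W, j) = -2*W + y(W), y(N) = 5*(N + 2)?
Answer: 37/5 ≈ 7.4000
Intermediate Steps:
y(N) = 10 + 5*N (y(N) = 5*(2 + N) = 10 + 5*N)
a(W, j) = 10 + 3*W (a(W, j) = -2*W + (10 + 5*W) = 10 + 3*W)
(37*(-1/40))*a(-6, -6) = (37*(-1/40))*(10 + 3*(-6)) = (37*(-1*1/40))*(10 - 18) = (37*(-1/40))*(-8) = -37/40*(-8) = 37/5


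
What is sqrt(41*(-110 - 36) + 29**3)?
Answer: sqrt(18403) ≈ 135.66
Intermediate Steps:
sqrt(41*(-110 - 36) + 29**3) = sqrt(41*(-146) + 24389) = sqrt(-5986 + 24389) = sqrt(18403)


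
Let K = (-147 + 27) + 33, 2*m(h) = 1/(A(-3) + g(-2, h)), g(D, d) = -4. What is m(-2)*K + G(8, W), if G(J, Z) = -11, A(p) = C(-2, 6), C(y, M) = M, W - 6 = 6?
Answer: -131/4 ≈ -32.750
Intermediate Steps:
W = 12 (W = 6 + 6 = 12)
A(p) = 6
m(h) = ¼ (m(h) = 1/(2*(6 - 4)) = (½)/2 = (½)*(½) = ¼)
K = -87 (K = -120 + 33 = -87)
m(-2)*K + G(8, W) = (¼)*(-87) - 11 = -87/4 - 11 = -131/4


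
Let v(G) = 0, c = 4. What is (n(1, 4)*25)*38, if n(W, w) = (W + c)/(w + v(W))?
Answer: 2375/2 ≈ 1187.5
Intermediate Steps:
n(W, w) = (4 + W)/w (n(W, w) = (W + 4)/(w + 0) = (4 + W)/w)
(n(1, 4)*25)*38 = (((4 + 1)/4)*25)*38 = (((1/4)*5)*25)*38 = ((5/4)*25)*38 = (125/4)*38 = 2375/2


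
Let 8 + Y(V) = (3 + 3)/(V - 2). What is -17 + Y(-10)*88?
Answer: -765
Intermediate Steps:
Y(V) = -8 + 6/(-2 + V) (Y(V) = -8 + (3 + 3)/(V - 2) = -8 + 6/(-2 + V))
-17 + Y(-10)*88 = -17 + (2*(11 - 4*(-10))/(-2 - 10))*88 = -17 + (2*(11 + 40)/(-12))*88 = -17 + (2*(-1/12)*51)*88 = -17 - 17/2*88 = -17 - 748 = -765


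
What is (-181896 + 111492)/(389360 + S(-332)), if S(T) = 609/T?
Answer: -23374128/129266911 ≈ -0.18082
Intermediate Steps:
(-181896 + 111492)/(389360 + S(-332)) = (-181896 + 111492)/(389360 + 609/(-332)) = -70404/(389360 + 609*(-1/332)) = -70404/(389360 - 609/332) = -70404/129266911/332 = -70404*332/129266911 = -23374128/129266911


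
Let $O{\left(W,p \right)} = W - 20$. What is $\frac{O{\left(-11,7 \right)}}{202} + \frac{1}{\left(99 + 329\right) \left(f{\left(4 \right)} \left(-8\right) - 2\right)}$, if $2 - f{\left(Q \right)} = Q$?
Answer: $- \frac{92775}{605192} \approx -0.1533$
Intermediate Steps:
$O{\left(W,p \right)} = -20 + W$
$f{\left(Q \right)} = 2 - Q$
$\frac{O{\left(-11,7 \right)}}{202} + \frac{1}{\left(99 + 329\right) \left(f{\left(4 \right)} \left(-8\right) - 2\right)} = \frac{-20 - 11}{202} + \frac{1}{\left(99 + 329\right) \left(\left(2 - 4\right) \left(-8\right) - 2\right)} = \left(-31\right) \frac{1}{202} + \frac{1}{428 \left(\left(2 - 4\right) \left(-8\right) - 2\right)} = - \frac{31}{202} + \frac{1}{428 \left(\left(-2\right) \left(-8\right) - 2\right)} = - \frac{31}{202} + \frac{1}{428 \left(16 - 2\right)} = - \frac{31}{202} + \frac{1}{428 \cdot 14} = - \frac{31}{202} + \frac{1}{428} \cdot \frac{1}{14} = - \frac{31}{202} + \frac{1}{5992} = - \frac{92775}{605192}$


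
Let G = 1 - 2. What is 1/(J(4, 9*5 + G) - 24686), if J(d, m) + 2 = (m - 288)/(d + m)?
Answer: -12/296317 ≈ -4.0497e-5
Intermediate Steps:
G = -1
J(d, m) = -2 + (-288 + m)/(d + m) (J(d, m) = -2 + (m - 288)/(d + m) = -2 + (-288 + m)/(d + m))
1/(J(4, 9*5 + G) - 24686) = 1/((-288 - (9*5 - 1) - 2*4)/(4 + (9*5 - 1)) - 24686) = 1/((-288 - (45 - 1) - 8)/(4 + (45 - 1)) - 24686) = 1/((-288 - 1*44 - 8)/(4 + 44) - 24686) = 1/((-288 - 44 - 8)/48 - 24686) = 1/((1/48)*(-340) - 24686) = 1/(-85/12 - 24686) = 1/(-296317/12) = -12/296317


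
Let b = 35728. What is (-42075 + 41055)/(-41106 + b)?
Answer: 510/2689 ≈ 0.18966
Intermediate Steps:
(-42075 + 41055)/(-41106 + b) = (-42075 + 41055)/(-41106 + 35728) = -1020/(-5378) = -1020*(-1/5378) = 510/2689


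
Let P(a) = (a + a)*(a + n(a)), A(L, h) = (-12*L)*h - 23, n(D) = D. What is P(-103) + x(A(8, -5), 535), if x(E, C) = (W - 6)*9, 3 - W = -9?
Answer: 42490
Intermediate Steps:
W = 12 (W = 3 - 1*(-9) = 3 + 9 = 12)
A(L, h) = -23 - 12*L*h (A(L, h) = -12*L*h - 23 = -23 - 12*L*h)
P(a) = 4*a² (P(a) = (a + a)*(a + a) = (2*a)*(2*a) = 4*a²)
x(E, C) = 54 (x(E, C) = (12 - 6)*9 = 6*9 = 54)
P(-103) + x(A(8, -5), 535) = 4*(-103)² + 54 = 4*10609 + 54 = 42436 + 54 = 42490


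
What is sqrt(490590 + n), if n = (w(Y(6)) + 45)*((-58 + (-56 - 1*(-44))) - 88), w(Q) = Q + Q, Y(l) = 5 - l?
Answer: 2*sqrt(120949) ≈ 695.55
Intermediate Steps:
w(Q) = 2*Q
n = -6794 (n = (2*(5 - 1*6) + 45)*((-58 + (-56 - 1*(-44))) - 88) = (2*(5 - 6) + 45)*((-58 + (-56 + 44)) - 88) = (2*(-1) + 45)*((-58 - 12) - 88) = (-2 + 45)*(-70 - 88) = 43*(-158) = -6794)
sqrt(490590 + n) = sqrt(490590 - 6794) = sqrt(483796) = 2*sqrt(120949)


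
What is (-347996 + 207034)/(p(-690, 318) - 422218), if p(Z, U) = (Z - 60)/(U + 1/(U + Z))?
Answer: 1667509979/4994655731 ≈ 0.33386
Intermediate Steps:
p(Z, U) = (-60 + Z)/(U + 1/(U + Z))
(-347996 + 207034)/(p(-690, 318) - 422218) = (-347996 + 207034)/(((-690)² - 60*318 - 60*(-690) + 318*(-690))/(1 + 318² + 318*(-690)) - 422218) = -140962/((476100 - 19080 + 41400 - 219420)/(1 + 101124 - 219420) - 422218) = -140962/(279000/(-118295) - 422218) = -140962/(-1/118295*279000 - 422218) = -140962/(-55800/23659 - 422218) = -140962/(-9989311462/23659) = -140962*(-23659/9989311462) = 1667509979/4994655731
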